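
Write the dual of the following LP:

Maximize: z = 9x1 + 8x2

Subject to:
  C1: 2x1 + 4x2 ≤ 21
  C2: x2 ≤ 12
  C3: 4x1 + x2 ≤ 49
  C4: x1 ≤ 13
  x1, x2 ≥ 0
Minimize: z = 21y1 + 12y2 + 49y3 + 13y4

Subject to:
  C1: -2y1 - 4y3 - y4 ≤ -9
  C2: -4y1 - y2 - y3 ≤ -8
  y1, y2, y3, y4 ≥ 0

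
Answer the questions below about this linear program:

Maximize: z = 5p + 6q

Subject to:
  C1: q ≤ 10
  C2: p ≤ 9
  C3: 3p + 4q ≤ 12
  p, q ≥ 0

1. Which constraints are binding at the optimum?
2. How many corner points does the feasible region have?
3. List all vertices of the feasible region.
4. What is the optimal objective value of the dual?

1. C3, q ≥ 0
2. 3
3. (0, 0), (4, 0), (0, 3)
4. 20 (by strong duality, equal to the primal optimum)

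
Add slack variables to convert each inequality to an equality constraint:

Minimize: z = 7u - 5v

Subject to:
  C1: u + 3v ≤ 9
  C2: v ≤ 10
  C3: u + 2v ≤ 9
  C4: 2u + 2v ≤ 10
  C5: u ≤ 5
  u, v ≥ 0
min z = 7u - 5v

s.t.
  u + 3v + s1 = 9
  v + s2 = 10
  u + 2v + s3 = 9
  2u + 2v + s4 = 10
  u + s5 = 5
  u, v, s1, s2, s3, s4, s5 ≥ 0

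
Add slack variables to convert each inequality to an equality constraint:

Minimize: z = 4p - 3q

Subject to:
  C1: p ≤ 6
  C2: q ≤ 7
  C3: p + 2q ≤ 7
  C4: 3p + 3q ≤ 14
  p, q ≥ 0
min z = 4p - 3q

s.t.
  p + s1 = 6
  q + s2 = 7
  p + 2q + s3 = 7
  3p + 3q + s4 = 14
  p, q, s1, s2, s3, s4 ≥ 0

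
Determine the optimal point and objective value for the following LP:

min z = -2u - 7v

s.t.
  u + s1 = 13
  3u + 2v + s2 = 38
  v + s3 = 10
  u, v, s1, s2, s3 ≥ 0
u = 6, v = 10, z = -82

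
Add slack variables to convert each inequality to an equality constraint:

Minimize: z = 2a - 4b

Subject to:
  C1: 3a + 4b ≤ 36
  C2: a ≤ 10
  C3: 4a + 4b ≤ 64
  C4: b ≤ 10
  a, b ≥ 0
min z = 2a - 4b

s.t.
  3a + 4b + s1 = 36
  a + s2 = 10
  4a + 4b + s3 = 64
  b + s4 = 10
  a, b, s1, s2, s3, s4 ≥ 0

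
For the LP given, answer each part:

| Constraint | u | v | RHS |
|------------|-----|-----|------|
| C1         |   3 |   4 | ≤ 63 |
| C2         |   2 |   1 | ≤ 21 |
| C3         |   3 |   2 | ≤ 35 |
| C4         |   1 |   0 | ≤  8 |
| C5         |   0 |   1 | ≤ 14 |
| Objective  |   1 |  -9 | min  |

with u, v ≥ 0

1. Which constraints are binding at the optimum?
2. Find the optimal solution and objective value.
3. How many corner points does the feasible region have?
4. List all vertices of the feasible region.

1. C5, u ≥ 0
2. u = 0, v = 14, z = -126
3. 6
4. (0, 0), (8, 0), (8, 5), (7, 7), (2.333, 14), (0, 14)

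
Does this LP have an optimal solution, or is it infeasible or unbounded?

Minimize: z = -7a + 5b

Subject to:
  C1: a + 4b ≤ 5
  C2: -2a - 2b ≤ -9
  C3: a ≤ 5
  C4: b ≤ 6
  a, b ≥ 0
The point (5, 0) satisfies every constraint, so the LP is feasible; the constraints give a ≤ 5 and b ≤ 6, which with a, b ≥ 0 keep the feasible region inside a bounded box. A feasible, bounded LP attains a finite optimum at a vertex.

Evaluating z = -7a + 5b at each vertex:
  (4.5, 0): z = -31.5
  (5, 0): z = -35
  (4.333, 0.1667): z = -29.5

Bounded optimum: z* = -35 at (5, 0).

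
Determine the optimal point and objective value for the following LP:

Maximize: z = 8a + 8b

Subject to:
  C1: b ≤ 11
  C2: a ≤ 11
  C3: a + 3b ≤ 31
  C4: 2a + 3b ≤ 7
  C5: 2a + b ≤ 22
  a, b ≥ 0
Each vertex is the intersection of two constraint boundaries that also satisfies all remaining constraints:
  a = 0 and b = 0 → (0, 0)
  2a + 3b = 7 and b = 0 → (3.5, 0)
  2a + 3b = 7 and a = 0 → (0, 2.333)

Evaluating z = 8a + 8b at each vertex:
  (0, 0): z = 0
  (3.5, 0): z = 28
  (0, 2.333): z = 18.67

The maximum is at (3.5, 0) with z = 28.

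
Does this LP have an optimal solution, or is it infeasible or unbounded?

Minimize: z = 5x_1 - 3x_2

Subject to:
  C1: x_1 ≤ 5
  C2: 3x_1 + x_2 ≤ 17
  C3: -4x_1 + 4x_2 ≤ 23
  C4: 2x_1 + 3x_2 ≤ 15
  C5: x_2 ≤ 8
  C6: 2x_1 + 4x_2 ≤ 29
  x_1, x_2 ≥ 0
The point (0, 5) satisfies every constraint, so the LP is feasible; the constraints give x_1 ≤ 5 and x_2 ≤ 8, which with x_1, x_2 ≥ 0 keep the feasible region inside a bounded box. A feasible, bounded LP attains a finite optimum at a vertex.

Evaluating z = 5x_1 - 3x_2 at each vertex:
  (0, 0): z = 0
  (5, 0): z = 25
  (5, 1.667): z = 20
  (0, 5): z = -15

The LP has an optimal solution: (0, 5) with z = -15.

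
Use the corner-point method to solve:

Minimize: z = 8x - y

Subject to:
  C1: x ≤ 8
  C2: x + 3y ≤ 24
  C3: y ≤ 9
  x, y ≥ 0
Each vertex is the intersection of two constraint boundaries that also satisfies all remaining constraints:
  x = 0 and y = 0 → (0, 0)
  x = 8 and y = 0 → (8, 0)
  x = 8 and x + 3y = 24 → (8, 5.333)
  x + 3y = 24 and x = 0 → (0, 8)

Evaluating z = 8x - y at each vertex:
  (0, 0): z = 0
  (8, 0): z = 64
  (8, 5.333): z = 58.67
  (0, 8): z = -8

The minimum is at (0, 8) with z = -8.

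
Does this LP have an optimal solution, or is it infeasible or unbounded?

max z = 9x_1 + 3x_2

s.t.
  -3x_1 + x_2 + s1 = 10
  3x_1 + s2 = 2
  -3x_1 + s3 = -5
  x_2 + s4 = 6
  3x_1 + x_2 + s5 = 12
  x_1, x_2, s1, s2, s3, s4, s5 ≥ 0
The row 3x_1 + s2 = 2 with s2 ≥ 0 requires 3x_1 ≤ 2, while the row -3x_1 + s3 = -5 with s3 ≥ 0 is equivalent to 3x_1 ≥ 5. Together they would need 5 ≤ 3x_1 ≤ 2, which is impossible since 5 > 2. No point satisfies all constraints.

The feasible region is empty; the LP is infeasible.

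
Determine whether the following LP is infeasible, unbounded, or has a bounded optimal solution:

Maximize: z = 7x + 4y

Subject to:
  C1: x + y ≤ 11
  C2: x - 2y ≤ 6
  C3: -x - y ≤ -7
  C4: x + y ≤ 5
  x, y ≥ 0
C4 requires x + y ≤ 5, while C3 (-x - y ≤ -7) is equivalent to x + y ≥ 7. Together they would need 7 ≤ x + y ≤ 5, which is impossible since 7 > 5. No point satisfies all constraints.

The feasible region is empty; the LP is infeasible.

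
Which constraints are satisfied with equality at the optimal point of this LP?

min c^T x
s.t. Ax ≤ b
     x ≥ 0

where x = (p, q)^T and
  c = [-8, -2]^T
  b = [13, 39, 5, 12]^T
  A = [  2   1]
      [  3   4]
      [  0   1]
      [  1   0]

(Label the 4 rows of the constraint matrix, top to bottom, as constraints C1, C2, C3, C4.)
Optimal: p = 6.5, q = 0
Binding: C1, q ≥ 0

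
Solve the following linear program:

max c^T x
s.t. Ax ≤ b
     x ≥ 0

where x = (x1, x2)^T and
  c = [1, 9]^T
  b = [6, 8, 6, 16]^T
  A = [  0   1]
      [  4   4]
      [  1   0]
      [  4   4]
x1 = 0, x2 = 2, z = 18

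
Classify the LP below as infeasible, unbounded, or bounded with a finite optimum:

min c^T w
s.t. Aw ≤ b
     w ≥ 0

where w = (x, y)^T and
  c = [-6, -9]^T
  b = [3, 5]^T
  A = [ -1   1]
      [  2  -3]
Feasible point: (0, 0) satisfies every constraint, so the LP is feasible.
Direction d = (1, 1): for each constraint row a, a·d ≤ 0 —
  (-1)(1) + (1)(1) = 0 ≤ 0
  (2)(1) + (-3)(1) = -1 ≤ 0
and d ≥ 0, so (0, 0) + t·d stays feasible for every t ≥ 0. Along this ray z = -6x - 9y changes by -15 per unit t, so z → −∞.

Unbounded — the objective can decrease without bound over the feasible region.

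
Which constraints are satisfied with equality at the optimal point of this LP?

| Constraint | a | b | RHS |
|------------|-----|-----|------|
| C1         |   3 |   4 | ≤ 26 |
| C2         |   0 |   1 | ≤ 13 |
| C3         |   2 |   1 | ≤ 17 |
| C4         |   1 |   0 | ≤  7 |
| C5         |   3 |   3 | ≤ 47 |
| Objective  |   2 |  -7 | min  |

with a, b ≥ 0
Optimal: a = 0, b = 6.5
Slack at optimum:
  C1: slack = 0 (binding)
  C2: slack = 6.5
  C3: slack = 10.5
  C4: slack = 7
  C5: slack = 27.5
  a ≥ 0: a = 0 (binding)
  b ≥ 0: b = 6.5
Binding constraints: C1, a ≥ 0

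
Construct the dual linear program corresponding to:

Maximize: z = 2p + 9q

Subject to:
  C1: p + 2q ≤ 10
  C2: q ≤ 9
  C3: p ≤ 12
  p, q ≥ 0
Minimize: z = 10y1 + 9y2 + 12y3

Subject to:
  C1: -y1 - y3 ≤ -2
  C2: -2y1 - y2 ≤ -9
  y1, y2, y3 ≥ 0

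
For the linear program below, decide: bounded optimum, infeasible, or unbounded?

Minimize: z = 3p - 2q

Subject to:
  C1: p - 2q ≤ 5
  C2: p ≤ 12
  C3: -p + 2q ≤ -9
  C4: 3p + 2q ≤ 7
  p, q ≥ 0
C1 requires p - 2q ≤ 5, while C3 (-p + 2q ≤ -9) is equivalent to p - 2q ≥ 9. Together they would need 9 ≤ p - 2q ≤ 5, which is impossible since 9 > 5. No point satisfies all constraints.

Infeasible: no point satisfies all constraints simultaneously.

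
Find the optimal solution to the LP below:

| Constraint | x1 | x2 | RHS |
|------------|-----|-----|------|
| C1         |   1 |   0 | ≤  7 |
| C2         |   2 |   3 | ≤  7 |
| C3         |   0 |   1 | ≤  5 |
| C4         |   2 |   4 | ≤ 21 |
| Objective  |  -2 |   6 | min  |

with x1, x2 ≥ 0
x1 = 3.5, x2 = 0, z = -7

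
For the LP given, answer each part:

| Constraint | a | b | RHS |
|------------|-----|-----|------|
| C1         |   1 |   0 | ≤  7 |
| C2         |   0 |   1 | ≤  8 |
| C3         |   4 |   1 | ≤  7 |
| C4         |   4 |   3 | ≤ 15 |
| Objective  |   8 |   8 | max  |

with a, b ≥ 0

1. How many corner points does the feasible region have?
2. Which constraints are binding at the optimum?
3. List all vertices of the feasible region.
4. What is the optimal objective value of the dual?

1. 4
2. C4, a ≥ 0
3. (0, 0), (1.75, 0), (0.75, 4), (0, 5)
4. 40 (by strong duality, equal to the primal optimum)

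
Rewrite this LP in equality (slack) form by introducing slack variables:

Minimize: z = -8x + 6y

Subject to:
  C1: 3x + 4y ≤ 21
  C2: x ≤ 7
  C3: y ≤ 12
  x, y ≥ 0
min z = -8x + 6y

s.t.
  3x + 4y + s1 = 21
  x + s2 = 7
  y + s3 = 12
  x, y, s1, s2, s3 ≥ 0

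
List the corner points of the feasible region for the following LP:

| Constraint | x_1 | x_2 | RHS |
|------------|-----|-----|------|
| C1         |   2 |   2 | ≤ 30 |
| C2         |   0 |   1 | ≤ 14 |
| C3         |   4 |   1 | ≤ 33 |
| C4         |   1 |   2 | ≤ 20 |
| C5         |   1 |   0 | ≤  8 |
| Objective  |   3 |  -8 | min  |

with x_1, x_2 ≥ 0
Each vertex is the intersection of two constraint boundaries that also satisfies all remaining constraints:
  x_1 = 0 and x_2 = 0 → (0, 0)
  x_1 = 8 and x_2 = 0 → (8, 0)
  4x_1 + x_2 = 33 and x_1 = 8 → (8, 1)
  4x_1 + x_2 = 33 and x_1 + 2x_2 = 20 → (6.571, 6.714)
  x_1 + 2x_2 = 20 and x_1 = 0 → (0, 10)

Vertices: (0, 0), (8, 0), (8, 1), (6.571, 6.714), (0, 10)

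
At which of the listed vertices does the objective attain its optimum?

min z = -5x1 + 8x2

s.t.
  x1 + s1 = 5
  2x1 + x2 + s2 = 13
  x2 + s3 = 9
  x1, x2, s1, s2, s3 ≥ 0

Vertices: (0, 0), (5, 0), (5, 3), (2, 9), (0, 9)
(5, 0) with z = -25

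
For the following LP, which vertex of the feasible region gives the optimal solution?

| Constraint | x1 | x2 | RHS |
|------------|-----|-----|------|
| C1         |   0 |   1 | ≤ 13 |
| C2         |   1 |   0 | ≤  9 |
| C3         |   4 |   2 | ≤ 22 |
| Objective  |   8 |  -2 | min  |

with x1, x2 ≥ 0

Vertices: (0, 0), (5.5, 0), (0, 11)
Evaluating z = 8x1 - 2x2 at each vertex:
  (0, 0): z = 0
  (5.5, 0): z = 44
  (0, 11): z = -22

The smallest value is z = -22, attained at (0, 11).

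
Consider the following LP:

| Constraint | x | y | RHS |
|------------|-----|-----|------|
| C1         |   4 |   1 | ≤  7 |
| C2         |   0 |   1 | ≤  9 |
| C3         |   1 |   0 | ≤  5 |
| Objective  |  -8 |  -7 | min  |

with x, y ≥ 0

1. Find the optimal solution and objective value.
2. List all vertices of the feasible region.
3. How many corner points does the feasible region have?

1. x = 0, y = 7, z = -49
2. (0, 0), (1.75, 0), (0, 7)
3. 3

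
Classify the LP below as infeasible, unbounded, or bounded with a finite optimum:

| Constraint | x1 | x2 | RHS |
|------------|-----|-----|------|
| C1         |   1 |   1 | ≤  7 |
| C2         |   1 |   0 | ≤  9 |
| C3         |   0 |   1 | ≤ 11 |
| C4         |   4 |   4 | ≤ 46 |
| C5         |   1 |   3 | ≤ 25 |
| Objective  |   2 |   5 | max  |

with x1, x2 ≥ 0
The point (0, 7) satisfies every constraint, so the LP is feasible; the constraints give x1 ≤ 9 and x2 ≤ 11, which with x1, x2 ≥ 0 keep the feasible region inside a bounded box. A feasible, bounded LP attains a finite optimum at a vertex.

The LP has an optimal solution: (0, 7) with z = 35.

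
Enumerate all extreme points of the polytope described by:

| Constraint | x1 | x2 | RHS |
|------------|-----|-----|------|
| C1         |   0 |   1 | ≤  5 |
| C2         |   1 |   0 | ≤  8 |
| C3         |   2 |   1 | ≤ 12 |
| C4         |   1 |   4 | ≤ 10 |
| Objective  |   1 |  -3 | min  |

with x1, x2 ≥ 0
Each vertex is the intersection of two constraint boundaries that also satisfies all remaining constraints:
  x1 = 0 and x2 = 0 → (0, 0)
  2x1 + x2 = 12 and x2 = 0 → (6, 0)
  2x1 + x2 = 12 and x1 + 4x2 = 10 → (5.429, 1.143)
  x1 + 4x2 = 10 and x1 = 0 → (0, 2.5)

Vertices: (0, 0), (6, 0), (5.429, 1.143), (0, 2.5)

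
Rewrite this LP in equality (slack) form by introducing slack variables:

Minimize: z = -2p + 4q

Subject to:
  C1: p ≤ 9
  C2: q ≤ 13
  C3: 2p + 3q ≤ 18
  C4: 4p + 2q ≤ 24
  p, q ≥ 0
min z = -2p + 4q

s.t.
  p + s1 = 9
  q + s2 = 13
  2p + 3q + s3 = 18
  4p + 2q + s4 = 24
  p, q, s1, s2, s3, s4 ≥ 0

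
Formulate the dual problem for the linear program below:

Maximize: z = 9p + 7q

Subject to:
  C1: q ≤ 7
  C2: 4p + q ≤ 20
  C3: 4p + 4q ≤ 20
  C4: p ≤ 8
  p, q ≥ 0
Minimize: z = 7y1 + 20y2 + 20y3 + 8y4

Subject to:
  C1: -4y2 - 4y3 - y4 ≤ -9
  C2: -y1 - y2 - 4y3 ≤ -7
  y1, y2, y3, y4 ≥ 0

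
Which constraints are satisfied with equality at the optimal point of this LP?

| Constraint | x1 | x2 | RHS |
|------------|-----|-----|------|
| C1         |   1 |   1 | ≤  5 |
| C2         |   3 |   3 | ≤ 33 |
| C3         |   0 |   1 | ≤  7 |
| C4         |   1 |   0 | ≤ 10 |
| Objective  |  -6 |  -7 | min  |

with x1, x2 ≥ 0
Optimal: x1 = 0, x2 = 5
Binding: C1, x1 ≥ 0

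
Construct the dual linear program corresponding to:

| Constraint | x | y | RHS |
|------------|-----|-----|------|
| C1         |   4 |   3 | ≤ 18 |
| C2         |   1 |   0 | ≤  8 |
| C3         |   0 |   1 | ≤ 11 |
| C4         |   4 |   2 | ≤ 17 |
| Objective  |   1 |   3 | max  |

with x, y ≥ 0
Minimize: z = 18y1 + 8y2 + 11y3 + 17y4

Subject to:
  C1: -4y1 - y2 - 4y4 ≤ -1
  C2: -3y1 - y3 - 2y4 ≤ -3
  y1, y2, y3, y4 ≥ 0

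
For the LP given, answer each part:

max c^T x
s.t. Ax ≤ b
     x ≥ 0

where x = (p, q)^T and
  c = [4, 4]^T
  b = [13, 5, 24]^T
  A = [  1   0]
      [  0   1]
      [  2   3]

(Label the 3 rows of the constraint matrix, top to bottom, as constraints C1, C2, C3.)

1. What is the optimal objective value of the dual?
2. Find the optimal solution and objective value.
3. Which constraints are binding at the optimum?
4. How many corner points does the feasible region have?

1. 48 (by strong duality, equal to the primal optimum)
2. p = 12, q = 0, z = 48
3. C3, q ≥ 0
4. 4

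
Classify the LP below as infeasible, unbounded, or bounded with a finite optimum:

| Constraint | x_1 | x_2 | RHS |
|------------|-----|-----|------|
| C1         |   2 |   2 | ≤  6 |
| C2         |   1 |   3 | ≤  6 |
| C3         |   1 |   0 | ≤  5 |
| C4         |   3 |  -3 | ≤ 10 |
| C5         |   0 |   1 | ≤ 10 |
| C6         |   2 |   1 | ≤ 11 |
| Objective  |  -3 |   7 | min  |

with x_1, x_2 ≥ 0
The point (3, 0) satisfies every constraint, so the LP is feasible; the constraints give x_1 ≤ 5 and x_2 ≤ 10, which with x_1, x_2 ≥ 0 keep the feasible region inside a bounded box. A feasible, bounded LP attains a finite optimum at a vertex.

Evaluating z = -3x_1 + 7x_2 at each vertex:
  (0, 0): z = 0
  (3, 0): z = -9
  (1.5, 1.5): z = 6
  (0, 2): z = 14

The LP has an optimal solution: (3, 0) with z = -9.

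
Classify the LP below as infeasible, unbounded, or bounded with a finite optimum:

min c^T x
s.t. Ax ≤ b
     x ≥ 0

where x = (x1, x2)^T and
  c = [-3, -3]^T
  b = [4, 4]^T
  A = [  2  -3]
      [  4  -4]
Feasible point: (0, 0) satisfies every constraint, so the LP is feasible.
Direction d = (0, 1): for each constraint row a, a·d ≤ 0 —
  (2)(0) + (-3)(1) = -3 ≤ 0
  (4)(0) + (-4)(1) = -4 ≤ 0
and d ≥ 0, so (0, 0) + t·d stays feasible for every t ≥ 0. Along this ray z = -3x1 - 3x2 changes by -3 per unit t, so z → −∞.

The LP is unbounded; z can be made arbitrarily small.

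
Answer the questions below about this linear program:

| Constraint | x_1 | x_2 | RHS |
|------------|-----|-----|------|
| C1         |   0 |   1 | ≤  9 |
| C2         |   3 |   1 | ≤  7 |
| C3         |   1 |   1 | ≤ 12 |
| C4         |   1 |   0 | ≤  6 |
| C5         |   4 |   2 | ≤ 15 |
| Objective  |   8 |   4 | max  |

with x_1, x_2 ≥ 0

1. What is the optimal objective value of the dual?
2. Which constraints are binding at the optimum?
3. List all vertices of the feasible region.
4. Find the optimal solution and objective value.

1. 28 (by strong duality, equal to the primal optimum)
2. C2, x_1 ≥ 0
3. (0, 0), (2.333, 0), (0, 7)
4. x_1 = 0, x_2 = 7, z = 28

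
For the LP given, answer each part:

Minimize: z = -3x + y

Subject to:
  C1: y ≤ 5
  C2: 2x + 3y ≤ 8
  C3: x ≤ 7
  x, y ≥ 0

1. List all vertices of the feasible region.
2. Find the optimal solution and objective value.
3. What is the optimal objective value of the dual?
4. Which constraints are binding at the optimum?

1. (0, 0), (4, 0), (0, 2.667)
2. x = 4, y = 0, z = -12
3. -12 (by strong duality, equal to the primal optimum)
4. C2, y ≥ 0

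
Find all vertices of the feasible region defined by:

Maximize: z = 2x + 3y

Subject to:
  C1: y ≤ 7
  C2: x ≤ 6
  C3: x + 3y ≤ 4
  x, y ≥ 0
Each vertex is the intersection of two constraint boundaries that also satisfies all remaining constraints:
  x = 0 and y = 0 → (0, 0)
  x + 3y = 4 and y = 0 → (4, 0)
  x + 3y = 4 and x = 0 → (0, 1.333)

Vertices: (0, 0), (4, 0), (0, 1.333)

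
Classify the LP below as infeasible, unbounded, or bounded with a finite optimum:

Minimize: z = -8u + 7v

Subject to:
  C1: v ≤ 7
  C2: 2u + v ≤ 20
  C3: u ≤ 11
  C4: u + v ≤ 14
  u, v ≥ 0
The point (10, 0) satisfies every constraint, so the LP is feasible; the constraints give u ≤ 11 and v ≤ 7, which with u, v ≥ 0 keep the feasible region inside a bounded box. A feasible, bounded LP attains a finite optimum at a vertex.

Evaluating z = -8u + 7v at each vertex:
  (0, 0): z = 0
  (10, 0): z = -80
  (6.5, 7): z = -3
  (0, 7): z = 49

The LP has an optimal solution: (10, 0) with z = -80.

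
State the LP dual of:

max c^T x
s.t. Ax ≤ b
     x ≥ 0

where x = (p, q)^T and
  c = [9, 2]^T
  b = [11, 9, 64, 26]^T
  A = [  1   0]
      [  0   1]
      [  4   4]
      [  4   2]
Minimize: z = 11y1 + 9y2 + 64y3 + 26y4

Subject to:
  C1: -y1 - 4y3 - 4y4 ≤ -9
  C2: -y2 - 4y3 - 2y4 ≤ -2
  y1, y2, y3, y4 ≥ 0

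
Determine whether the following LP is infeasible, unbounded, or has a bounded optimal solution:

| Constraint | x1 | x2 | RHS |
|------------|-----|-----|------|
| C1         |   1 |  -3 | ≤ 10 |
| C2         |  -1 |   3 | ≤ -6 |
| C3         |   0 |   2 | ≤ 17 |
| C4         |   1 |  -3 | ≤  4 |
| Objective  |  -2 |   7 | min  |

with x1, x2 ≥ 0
C4 requires x1 - 3x2 ≤ 4, while C2 (-x1 + 3x2 ≤ -6) is equivalent to x1 - 3x2 ≥ 6. Together they would need 6 ≤ x1 - 3x2 ≤ 4, which is impossible since 6 > 4. No point satisfies all constraints.

Infeasible — the constraint set is empty.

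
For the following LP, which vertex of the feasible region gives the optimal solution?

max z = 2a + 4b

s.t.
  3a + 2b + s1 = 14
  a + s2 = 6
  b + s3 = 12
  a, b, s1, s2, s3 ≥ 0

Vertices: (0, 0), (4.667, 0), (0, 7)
Evaluating z = 2a + 4b at each vertex:
  (0, 0): z = 0
  (4.667, 0): z = 9.333
  (0, 7): z = 28

The largest value is z = 28, attained at (0, 7).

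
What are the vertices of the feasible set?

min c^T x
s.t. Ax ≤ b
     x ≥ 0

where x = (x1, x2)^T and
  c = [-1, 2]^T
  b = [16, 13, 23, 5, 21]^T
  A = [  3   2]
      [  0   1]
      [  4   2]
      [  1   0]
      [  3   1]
Each vertex is the intersection of two constraint boundaries that also satisfies all remaining constraints:
  x1 = 0 and x2 = 0 → (0, 0)
  x1 = 5 and x2 = 0 → (5, 0)
  3x1 + 2x2 = 16 and x1 = 5 → (5, 0.5)
  3x1 + 2x2 = 16 and x1 = 0 → (0, 8)

Vertices: (0, 0), (5, 0), (5, 0.5), (0, 8)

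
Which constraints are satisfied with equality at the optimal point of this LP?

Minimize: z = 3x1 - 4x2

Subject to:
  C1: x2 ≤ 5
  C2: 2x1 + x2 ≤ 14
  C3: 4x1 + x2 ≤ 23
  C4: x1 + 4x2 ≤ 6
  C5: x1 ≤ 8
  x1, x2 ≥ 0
Optimal: x1 = 0, x2 = 1.5
Binding: C4, x1 ≥ 0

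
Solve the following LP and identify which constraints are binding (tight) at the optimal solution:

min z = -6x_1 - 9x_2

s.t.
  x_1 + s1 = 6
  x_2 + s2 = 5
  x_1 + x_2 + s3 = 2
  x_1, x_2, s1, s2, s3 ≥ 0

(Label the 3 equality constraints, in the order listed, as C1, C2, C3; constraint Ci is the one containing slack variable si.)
Optimal: x_1 = 0, x_2 = 2
Slack at optimum:
  C1: slack = 6
  C2: slack = 3
  C3: slack = 0 (binding)
  x_1 ≥ 0: x_1 = 0 (binding)
  x_2 ≥ 0: x_2 = 2
Binding constraints: C3, x_1 ≥ 0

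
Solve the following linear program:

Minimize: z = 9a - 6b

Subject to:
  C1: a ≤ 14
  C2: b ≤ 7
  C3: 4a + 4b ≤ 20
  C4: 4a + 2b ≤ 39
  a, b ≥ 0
Each vertex is the intersection of two constraint boundaries that also satisfies all remaining constraints:
  a = 0 and b = 0 → (0, 0)
  4a + 4b = 20 and b = 0 → (5, 0)
  4a + 4b = 20 and a = 0 → (0, 5)

Evaluating z = 9a - 6b at each vertex:
  (0, 0): z = 0
  (5, 0): z = 45
  (0, 5): z = -30

The minimum is at (0, 5) with z = -30.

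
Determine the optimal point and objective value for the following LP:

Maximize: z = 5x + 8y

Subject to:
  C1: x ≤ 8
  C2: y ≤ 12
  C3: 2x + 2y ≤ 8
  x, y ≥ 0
Each vertex is the intersection of two constraint boundaries that also satisfies all remaining constraints:
  x = 0 and y = 0 → (0, 0)
  2x + 2y = 8 and y = 0 → (4, 0)
  2x + 2y = 8 and x = 0 → (0, 4)

Evaluating z = 5x + 8y at each vertex:
  (0, 0): z = 0
  (4, 0): z = 20
  (0, 4): z = 32

The maximum is at (0, 4) with z = 32.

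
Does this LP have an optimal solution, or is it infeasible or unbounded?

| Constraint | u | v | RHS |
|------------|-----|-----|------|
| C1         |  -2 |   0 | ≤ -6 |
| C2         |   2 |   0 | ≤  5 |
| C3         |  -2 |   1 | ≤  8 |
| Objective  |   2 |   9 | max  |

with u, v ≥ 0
C2 requires 2u ≤ 5, while C1 (-2u ≤ -6) is equivalent to 2u ≥ 6. Together they would need 6 ≤ 2u ≤ 5, which is impossible since 6 > 5. No point satisfies all constraints.

Infeasible — the constraint set is empty.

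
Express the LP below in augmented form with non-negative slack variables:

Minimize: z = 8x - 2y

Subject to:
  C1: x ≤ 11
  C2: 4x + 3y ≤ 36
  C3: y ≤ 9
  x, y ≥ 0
min z = 8x - 2y

s.t.
  x + s1 = 11
  4x + 3y + s2 = 36
  y + s3 = 9
  x, y, s1, s2, s3 ≥ 0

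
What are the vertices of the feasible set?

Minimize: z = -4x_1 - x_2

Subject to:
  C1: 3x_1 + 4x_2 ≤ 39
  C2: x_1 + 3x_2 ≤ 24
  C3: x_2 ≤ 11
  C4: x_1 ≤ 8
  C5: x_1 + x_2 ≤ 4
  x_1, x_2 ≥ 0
Each vertex is the intersection of two constraint boundaries that also satisfies all remaining constraints:
  x_1 = 0 and x_2 = 0 → (0, 0)
  x_1 + x_2 = 4 and x_2 = 0 → (4, 0)
  x_1 + x_2 = 4 and x_1 = 0 → (0, 4)

Vertices: (0, 0), (4, 0), (0, 4)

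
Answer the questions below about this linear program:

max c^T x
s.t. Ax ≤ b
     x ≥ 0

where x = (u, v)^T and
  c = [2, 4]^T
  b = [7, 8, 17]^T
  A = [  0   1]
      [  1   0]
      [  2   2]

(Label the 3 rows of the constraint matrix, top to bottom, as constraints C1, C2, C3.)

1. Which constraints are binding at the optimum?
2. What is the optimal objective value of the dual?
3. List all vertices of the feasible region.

1. C1, C3
2. 31 (by strong duality, equal to the primal optimum)
3. (0, 0), (8, 0), (8, 0.5), (1.5, 7), (0, 7)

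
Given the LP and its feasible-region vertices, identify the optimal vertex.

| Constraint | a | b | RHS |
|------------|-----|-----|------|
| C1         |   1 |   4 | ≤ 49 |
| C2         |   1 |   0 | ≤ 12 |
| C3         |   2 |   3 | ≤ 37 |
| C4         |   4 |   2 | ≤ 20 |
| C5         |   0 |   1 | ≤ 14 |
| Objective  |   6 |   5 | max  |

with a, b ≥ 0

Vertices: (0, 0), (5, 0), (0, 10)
(0, 10) with z = 50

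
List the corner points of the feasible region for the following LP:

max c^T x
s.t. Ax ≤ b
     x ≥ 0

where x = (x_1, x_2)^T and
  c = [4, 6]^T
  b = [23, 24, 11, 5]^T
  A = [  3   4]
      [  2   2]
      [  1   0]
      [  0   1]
Each vertex is the intersection of two constraint boundaries that also satisfies all remaining constraints:
  x_1 = 0 and x_2 = 0 → (0, 0)
  3x_1 + 4x_2 = 23 and x_2 = 0 → (7.667, 0)
  3x_1 + 4x_2 = 23 and x_2 = 5 → (1, 5)
  x_2 = 5 and x_1 = 0 → (0, 5)

Vertices: (0, 0), (7.667, 0), (1, 5), (0, 5)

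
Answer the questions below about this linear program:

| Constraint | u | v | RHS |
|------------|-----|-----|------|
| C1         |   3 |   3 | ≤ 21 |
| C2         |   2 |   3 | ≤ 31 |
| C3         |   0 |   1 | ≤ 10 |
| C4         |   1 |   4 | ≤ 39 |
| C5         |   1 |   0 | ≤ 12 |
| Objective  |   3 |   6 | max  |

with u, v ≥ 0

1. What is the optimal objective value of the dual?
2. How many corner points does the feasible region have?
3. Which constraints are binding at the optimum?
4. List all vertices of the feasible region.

1. 42 (by strong duality, equal to the primal optimum)
2. 3
3. C1, u ≥ 0
4. (0, 0), (7, 0), (0, 7)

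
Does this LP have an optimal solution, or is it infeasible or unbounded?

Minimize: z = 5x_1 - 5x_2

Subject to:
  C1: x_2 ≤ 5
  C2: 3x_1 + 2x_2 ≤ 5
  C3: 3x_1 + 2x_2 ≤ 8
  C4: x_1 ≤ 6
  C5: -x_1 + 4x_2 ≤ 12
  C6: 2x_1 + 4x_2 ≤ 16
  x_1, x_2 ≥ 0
The point (0, 2.5) satisfies every constraint, so the LP is feasible; the constraints give x_1 ≤ 6 and x_2 ≤ 5, which with x_1, x_2 ≥ 0 keep the feasible region inside a bounded box. A feasible, bounded LP attains a finite optimum at a vertex.

Evaluating z = 5x_1 - 5x_2 at each vertex:
  (0, 0): z = 0
  (1.667, 0): z = 8.333
  (0, 2.5): z = -12.5

The LP has an optimal solution: (0, 2.5) with z = -12.5.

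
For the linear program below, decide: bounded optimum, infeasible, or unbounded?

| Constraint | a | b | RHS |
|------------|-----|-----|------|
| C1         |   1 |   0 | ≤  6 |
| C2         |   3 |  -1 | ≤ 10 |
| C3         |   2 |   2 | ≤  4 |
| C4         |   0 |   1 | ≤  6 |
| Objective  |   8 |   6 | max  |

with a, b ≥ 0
The point (2, 0) satisfies every constraint, so the LP is feasible; the constraints give a ≤ 6 and b ≤ 6, which with a, b ≥ 0 keep the feasible region inside a bounded box. A feasible, bounded LP attains a finite optimum at a vertex.

Evaluating z = 8a + 6b at each vertex:
  (0, 0): z = 0
  (2, 0): z = 16
  (0, 2): z = 12

The LP has an optimal solution: (2, 0) with z = 16.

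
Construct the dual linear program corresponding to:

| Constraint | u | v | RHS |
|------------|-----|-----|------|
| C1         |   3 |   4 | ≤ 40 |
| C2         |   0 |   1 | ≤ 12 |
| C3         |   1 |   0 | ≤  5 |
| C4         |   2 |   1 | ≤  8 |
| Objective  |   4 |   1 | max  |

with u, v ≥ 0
Minimize: z = 40y1 + 12y2 + 5y3 + 8y4

Subject to:
  C1: -3y1 - y3 - 2y4 ≤ -4
  C2: -4y1 - y2 - y4 ≤ -1
  y1, y2, y3, y4 ≥ 0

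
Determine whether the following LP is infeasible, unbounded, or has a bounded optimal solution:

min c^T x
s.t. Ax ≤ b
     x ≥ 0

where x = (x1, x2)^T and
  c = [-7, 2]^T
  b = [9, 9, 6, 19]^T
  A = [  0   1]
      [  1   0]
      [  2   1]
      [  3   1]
The point (3, 0) satisfies every constraint, so the LP is feasible; the constraints give x1 ≤ 9 and x2 ≤ 9, which with x1, x2 ≥ 0 keep the feasible region inside a bounded box. A feasible, bounded LP attains a finite optimum at a vertex.

Evaluating z = -7x1 + 2x2 at each vertex:
  (0, 0): z = 0
  (3, 0): z = -21
  (0, 6): z = 12

Feasible with finite optimum z* = -21 at (3, 0).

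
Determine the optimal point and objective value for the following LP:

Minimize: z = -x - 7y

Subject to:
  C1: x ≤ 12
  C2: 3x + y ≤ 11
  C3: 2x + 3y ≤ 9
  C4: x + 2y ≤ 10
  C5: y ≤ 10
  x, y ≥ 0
Each vertex is the intersection of two constraint boundaries that also satisfies all remaining constraints:
  x = 0 and y = 0 → (0, 0)
  3x + y = 11 and y = 0 → (3.667, 0)
  3x + y = 11 and 2x + 3y = 9 → (3.429, 0.7143)
  2x + 3y = 9 and x = 0 → (0, 3)

Evaluating z = -x - 7y at each vertex:
  (0, 0): z = 0
  (3.667, 0): z = -3.667
  (3.429, 0.7143): z = -8.429
  (0, 3): z = -21

The minimum is at (0, 3) with z = -21.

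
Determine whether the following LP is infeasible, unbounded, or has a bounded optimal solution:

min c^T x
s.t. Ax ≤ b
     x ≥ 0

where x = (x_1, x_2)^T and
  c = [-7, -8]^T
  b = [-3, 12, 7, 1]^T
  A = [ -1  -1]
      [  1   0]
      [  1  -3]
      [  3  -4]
Feasible point: (0, 3) satisfies every constraint, so the LP is feasible.
Direction d = (0, 1): for each constraint row a, a·d ≤ 0 —
  (-1)(0) + (-1)(1) = -1 ≤ 0
  (1)(0) + (0)(1) = 0 ≤ 0
  (1)(0) + (-3)(1) = -3 ≤ 0
  (3)(0) + (-4)(1) = -4 ≤ 0
and d ≥ 0, so (0, 3) + t·d stays feasible for every t ≥ 0. Along this ray z = -7x_1 - 8x_2 changes by -8 per unit t, so z → −∞.

Unbounded: there is a feasible ray along which z → −∞.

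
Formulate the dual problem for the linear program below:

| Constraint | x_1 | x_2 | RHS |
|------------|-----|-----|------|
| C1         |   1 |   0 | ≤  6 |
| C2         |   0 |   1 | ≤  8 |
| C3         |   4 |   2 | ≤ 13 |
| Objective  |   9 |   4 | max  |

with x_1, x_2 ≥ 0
Minimize: z = 6y1 + 8y2 + 13y3

Subject to:
  C1: -y1 - 4y3 ≤ -9
  C2: -y2 - 2y3 ≤ -4
  y1, y2, y3 ≥ 0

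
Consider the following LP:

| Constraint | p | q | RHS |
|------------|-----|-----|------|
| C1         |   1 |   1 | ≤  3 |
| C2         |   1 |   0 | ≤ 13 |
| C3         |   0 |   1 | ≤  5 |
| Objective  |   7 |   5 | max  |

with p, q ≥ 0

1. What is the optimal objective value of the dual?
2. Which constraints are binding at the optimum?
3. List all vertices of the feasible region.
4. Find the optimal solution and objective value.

1. 21 (by strong duality, equal to the primal optimum)
2. C1, q ≥ 0
3. (0, 0), (3, 0), (0, 3)
4. p = 3, q = 0, z = 21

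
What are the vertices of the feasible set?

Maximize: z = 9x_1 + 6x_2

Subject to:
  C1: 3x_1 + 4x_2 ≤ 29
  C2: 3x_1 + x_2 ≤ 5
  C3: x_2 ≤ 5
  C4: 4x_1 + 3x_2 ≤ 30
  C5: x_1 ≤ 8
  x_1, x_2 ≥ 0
Each vertex is the intersection of two constraint boundaries that also satisfies all remaining constraints:
  x_1 = 0 and x_2 = 0 → (0, 0)
  3x_1 + x_2 = 5 and x_2 = 0 → (1.667, 0)
  3x_1 + x_2 = 5 and x_2 = 5 → (0, 5)

Vertices: (0, 0), (1.667, 0), (0, 5)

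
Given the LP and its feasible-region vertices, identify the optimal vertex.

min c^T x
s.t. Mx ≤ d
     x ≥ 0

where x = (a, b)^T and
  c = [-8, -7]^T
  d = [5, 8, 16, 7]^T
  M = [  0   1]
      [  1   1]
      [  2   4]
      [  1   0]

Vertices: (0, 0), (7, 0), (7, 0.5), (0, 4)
(7, 0.5) with z = -59.5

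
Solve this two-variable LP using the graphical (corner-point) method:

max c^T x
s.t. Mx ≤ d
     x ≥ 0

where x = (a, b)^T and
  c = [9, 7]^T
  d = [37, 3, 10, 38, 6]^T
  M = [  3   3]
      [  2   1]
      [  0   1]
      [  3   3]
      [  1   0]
Each vertex is the intersection of two constraint boundaries that also satisfies all remaining constraints:
  a = 0 and b = 0 → (0, 0)
  2a + b = 3 and b = 0 → (1.5, 0)
  2a + b = 3 and a = 0 → (0, 3)

Evaluating z = 9a + 7b at each vertex:
  (0, 0): z = 0
  (1.5, 0): z = 13.5
  (0, 3): z = 21

The maximum is at (0, 3) with z = 21.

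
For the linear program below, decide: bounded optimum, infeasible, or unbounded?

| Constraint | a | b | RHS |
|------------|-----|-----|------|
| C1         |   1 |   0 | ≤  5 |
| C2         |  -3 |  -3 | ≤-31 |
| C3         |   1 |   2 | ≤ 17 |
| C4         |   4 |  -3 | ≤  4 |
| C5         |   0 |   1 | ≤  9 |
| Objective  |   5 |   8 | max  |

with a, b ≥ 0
The point (5, 6) satisfies every constraint, so the LP is feasible; the constraints give a ≤ 5 and b ≤ 9, which with a, b ≥ 0 keep the feasible region inside a bounded box. A feasible, bounded LP attains a finite optimum at a vertex.

Evaluating z = 5a + 8b at each vertex:
  (5, 5.333): z = 67.67
  (5, 6): z = 73
  (3.667, 6.667): z = 71.67

Feasible with finite optimum z* = 73 at (5, 6).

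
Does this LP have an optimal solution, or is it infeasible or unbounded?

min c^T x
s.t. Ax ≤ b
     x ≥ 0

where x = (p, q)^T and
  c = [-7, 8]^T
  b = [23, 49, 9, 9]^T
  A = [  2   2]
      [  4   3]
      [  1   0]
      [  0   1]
The point (9, 0) satisfies every constraint, so the LP is feasible; the constraints give p ≤ 9 and q ≤ 9, which with p, q ≥ 0 keep the feasible region inside a bounded box. A feasible, bounded LP attains a finite optimum at a vertex.

The LP has an optimal solution: (9, 0) with z = -63.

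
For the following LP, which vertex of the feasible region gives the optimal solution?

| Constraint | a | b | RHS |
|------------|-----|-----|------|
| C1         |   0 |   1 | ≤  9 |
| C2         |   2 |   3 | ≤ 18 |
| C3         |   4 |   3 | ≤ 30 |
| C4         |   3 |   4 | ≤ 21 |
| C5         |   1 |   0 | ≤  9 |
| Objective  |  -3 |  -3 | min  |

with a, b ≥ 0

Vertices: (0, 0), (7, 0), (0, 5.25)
(7, 0) with z = -21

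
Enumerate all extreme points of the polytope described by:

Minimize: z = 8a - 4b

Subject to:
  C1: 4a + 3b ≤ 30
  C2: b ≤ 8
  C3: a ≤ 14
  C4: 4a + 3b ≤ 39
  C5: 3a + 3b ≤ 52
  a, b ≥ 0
Each vertex is the intersection of two constraint boundaries that also satisfies all remaining constraints:
  a = 0 and b = 0 → (0, 0)
  4a + 3b = 30 and b = 0 → (7.5, 0)
  4a + 3b = 30 and b = 8 → (1.5, 8)
  b = 8 and a = 0 → (0, 8)

Vertices: (0, 0), (7.5, 0), (1.5, 8), (0, 8)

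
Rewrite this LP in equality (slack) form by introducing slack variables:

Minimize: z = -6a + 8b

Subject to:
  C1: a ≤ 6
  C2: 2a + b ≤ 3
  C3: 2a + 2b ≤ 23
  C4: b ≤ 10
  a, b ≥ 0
min z = -6a + 8b

s.t.
  a + s1 = 6
  2a + b + s2 = 3
  2a + 2b + s3 = 23
  b + s4 = 10
  a, b, s1, s2, s3, s4 ≥ 0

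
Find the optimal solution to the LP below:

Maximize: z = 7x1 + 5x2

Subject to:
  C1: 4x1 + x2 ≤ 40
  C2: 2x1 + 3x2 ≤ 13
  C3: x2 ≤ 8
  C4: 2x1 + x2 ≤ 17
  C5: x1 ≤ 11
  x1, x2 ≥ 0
x1 = 6.5, x2 = 0, z = 45.5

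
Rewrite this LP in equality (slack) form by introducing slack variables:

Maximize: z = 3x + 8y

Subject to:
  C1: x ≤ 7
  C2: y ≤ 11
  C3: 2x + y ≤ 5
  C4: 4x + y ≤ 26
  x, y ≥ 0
max z = 3x + 8y

s.t.
  x + s1 = 7
  y + s2 = 11
  2x + y + s3 = 5
  4x + y + s4 = 26
  x, y, s1, s2, s3, s4 ≥ 0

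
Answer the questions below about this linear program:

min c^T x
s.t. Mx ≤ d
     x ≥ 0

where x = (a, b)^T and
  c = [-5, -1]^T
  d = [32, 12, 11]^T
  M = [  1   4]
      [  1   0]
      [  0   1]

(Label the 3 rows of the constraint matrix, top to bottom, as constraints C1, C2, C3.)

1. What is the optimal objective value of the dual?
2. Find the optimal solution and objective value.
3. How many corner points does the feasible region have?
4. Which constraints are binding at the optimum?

1. -65 (by strong duality, equal to the primal optimum)
2. a = 12, b = 5, z = -65
3. 4
4. C1, C2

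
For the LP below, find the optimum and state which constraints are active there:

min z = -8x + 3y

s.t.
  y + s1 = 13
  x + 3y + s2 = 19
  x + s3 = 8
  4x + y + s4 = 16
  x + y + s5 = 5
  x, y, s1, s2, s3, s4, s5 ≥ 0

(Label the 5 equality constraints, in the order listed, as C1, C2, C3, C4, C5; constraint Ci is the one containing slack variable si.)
Optimal: x = 4, y = 0
Slack at optimum:
  C1: slack = 13
  C2: slack = 15
  C3: slack = 4
  C4: slack = 0 (binding)
  C5: slack = 1
  x ≥ 0: x = 4
  y ≥ 0: y = 0 (binding)
Binding constraints: C4, y ≥ 0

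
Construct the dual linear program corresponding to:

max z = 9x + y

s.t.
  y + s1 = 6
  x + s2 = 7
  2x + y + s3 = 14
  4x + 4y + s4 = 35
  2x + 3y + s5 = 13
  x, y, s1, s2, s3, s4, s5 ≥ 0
Minimize: z = 6y1 + 7y2 + 14y3 + 35y4 + 13y5

Subject to:
  C1: -y2 - 2y3 - 4y4 - 2y5 ≤ -9
  C2: -y1 - y3 - 4y4 - 3y5 ≤ -1
  y1, y2, y3, y4, y5 ≥ 0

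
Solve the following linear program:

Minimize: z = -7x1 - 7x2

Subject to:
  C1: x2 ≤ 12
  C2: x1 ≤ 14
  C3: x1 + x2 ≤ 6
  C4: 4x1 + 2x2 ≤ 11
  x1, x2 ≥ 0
x1 = 0, x2 = 5.5, z = -38.5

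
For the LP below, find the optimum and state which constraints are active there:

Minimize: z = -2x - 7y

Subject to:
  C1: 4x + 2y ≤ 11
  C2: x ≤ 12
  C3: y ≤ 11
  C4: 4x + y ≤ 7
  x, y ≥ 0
Optimal: x = 0, y = 5.5
Slack at optimum:
  C1: slack = 0 (binding)
  C2: slack = 12
  C3: slack = 5.5
  C4: slack = 1.5
  x ≥ 0: x = 0 (binding)
  y ≥ 0: y = 5.5
Binding constraints: C1, x ≥ 0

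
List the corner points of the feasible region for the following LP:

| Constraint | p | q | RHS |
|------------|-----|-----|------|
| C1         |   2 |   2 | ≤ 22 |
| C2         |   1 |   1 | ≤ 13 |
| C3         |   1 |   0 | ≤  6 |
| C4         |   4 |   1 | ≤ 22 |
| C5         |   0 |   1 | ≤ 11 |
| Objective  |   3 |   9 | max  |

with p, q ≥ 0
Each vertex is the intersection of two constraint boundaries that also satisfies all remaining constraints:
  p = 0 and q = 0 → (0, 0)
  4p + q = 22 and q = 0 → (5.5, 0)
  2p + 2q = 22 and 4p + q = 22 → (3.667, 7.333)
  2p + 2q = 22 and q = 11 → (0, 11)

Vertices: (0, 0), (5.5, 0), (3.667, 7.333), (0, 11)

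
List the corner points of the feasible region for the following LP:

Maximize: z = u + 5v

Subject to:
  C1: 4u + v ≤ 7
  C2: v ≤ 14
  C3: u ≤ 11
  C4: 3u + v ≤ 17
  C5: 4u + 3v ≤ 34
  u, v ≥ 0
Each vertex is the intersection of two constraint boundaries that also satisfies all remaining constraints:
  u = 0 and v = 0 → (0, 0)
  4u + v = 7 and v = 0 → (1.75, 0)
  4u + v = 7 and u = 0 → (0, 7)

Vertices: (0, 0), (1.75, 0), (0, 7)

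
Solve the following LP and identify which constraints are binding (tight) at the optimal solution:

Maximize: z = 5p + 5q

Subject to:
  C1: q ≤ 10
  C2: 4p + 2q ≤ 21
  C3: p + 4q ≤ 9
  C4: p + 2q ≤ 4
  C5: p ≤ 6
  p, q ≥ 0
Optimal: p = 4, q = 0
Binding: C4, q ≥ 0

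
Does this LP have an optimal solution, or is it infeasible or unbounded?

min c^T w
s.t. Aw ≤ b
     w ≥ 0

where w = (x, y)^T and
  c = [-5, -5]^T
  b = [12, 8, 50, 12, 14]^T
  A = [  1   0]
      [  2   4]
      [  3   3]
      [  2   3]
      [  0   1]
The point (4, 0) satisfies every constraint, so the LP is feasible; the constraints give x ≤ 12 and y ≤ 14, which with x, y ≥ 0 keep the feasible region inside a bounded box. A feasible, bounded LP attains a finite optimum at a vertex.

Feasible with finite optimum z* = -20 at (4, 0).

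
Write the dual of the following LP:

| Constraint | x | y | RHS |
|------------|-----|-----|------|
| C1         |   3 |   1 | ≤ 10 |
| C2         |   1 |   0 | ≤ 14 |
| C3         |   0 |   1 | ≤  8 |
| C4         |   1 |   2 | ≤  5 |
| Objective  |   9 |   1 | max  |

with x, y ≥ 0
Minimize: z = 10y1 + 14y2 + 8y3 + 5y4

Subject to:
  C1: -3y1 - y2 - y4 ≤ -9
  C2: -y1 - y3 - 2y4 ≤ -1
  y1, y2, y3, y4 ≥ 0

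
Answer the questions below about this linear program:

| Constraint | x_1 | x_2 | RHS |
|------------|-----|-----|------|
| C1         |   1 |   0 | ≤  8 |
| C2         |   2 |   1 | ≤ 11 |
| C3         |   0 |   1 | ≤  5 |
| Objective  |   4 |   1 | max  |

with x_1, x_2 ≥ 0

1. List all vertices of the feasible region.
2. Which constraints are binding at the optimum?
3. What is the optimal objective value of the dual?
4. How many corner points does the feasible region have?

1. (0, 0), (5.5, 0), (3, 5), (0, 5)
2. C2, x_2 ≥ 0
3. 22 (by strong duality, equal to the primal optimum)
4. 4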